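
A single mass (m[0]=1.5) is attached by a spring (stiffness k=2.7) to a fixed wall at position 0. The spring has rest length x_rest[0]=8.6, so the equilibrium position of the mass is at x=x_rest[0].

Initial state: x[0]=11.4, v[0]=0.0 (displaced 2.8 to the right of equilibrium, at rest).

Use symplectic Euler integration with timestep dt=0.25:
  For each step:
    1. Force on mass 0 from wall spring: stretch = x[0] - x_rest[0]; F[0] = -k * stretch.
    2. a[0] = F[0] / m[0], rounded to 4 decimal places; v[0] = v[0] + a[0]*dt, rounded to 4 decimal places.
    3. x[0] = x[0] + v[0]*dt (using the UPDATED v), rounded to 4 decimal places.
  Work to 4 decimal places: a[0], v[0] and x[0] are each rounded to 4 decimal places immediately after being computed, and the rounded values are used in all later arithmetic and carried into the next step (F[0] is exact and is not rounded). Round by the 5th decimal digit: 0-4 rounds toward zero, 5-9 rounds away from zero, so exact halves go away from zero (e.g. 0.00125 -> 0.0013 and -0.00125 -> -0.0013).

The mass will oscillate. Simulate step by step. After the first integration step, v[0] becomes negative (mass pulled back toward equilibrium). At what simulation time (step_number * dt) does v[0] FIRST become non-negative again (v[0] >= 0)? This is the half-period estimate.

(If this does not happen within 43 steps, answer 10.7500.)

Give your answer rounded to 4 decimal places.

Step 0: x=[11.4000] v=[0.0000]
Step 1: x=[11.0850] v=[-1.2600]
Step 2: x=[10.4904] v=[-2.3783]
Step 3: x=[9.6832] v=[-3.2290]
Step 4: x=[8.7541] v=[-3.7165]
Step 5: x=[7.8076] v=[-3.7859]
Step 6: x=[6.9503] v=[-3.4293]
Step 7: x=[6.2786] v=[-2.6869]
Step 8: x=[5.8680] v=[-1.6423]
Step 9: x=[5.7648] v=[-0.4129]
Step 10: x=[5.9806] v=[0.8630]
First v>=0 after going negative at step 10, time=2.5000

Answer: 2.5000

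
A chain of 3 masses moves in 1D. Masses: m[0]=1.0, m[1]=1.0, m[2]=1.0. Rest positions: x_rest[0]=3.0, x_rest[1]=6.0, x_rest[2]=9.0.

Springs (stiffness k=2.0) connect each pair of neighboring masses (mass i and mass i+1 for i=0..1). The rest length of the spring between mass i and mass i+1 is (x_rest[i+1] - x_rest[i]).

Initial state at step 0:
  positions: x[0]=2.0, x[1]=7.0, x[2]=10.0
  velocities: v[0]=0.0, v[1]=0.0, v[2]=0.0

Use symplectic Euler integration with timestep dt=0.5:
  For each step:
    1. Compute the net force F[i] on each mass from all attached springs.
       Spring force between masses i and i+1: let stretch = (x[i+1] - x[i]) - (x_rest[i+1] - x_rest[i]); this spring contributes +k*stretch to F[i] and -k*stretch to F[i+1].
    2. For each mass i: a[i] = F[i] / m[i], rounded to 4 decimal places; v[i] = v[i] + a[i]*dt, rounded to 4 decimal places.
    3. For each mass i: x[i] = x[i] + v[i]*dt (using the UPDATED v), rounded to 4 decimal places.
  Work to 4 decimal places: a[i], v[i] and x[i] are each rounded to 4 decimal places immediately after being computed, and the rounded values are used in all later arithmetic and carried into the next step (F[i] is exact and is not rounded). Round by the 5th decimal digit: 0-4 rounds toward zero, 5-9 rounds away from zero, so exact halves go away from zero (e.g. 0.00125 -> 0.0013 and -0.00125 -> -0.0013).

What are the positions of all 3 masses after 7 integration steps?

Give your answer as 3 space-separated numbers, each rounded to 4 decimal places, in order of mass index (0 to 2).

Step 0: x=[2.0000 7.0000 10.0000] v=[0.0000 0.0000 0.0000]
Step 1: x=[3.0000 6.0000 10.0000] v=[2.0000 -2.0000 0.0000]
Step 2: x=[4.0000 5.5000 9.5000] v=[2.0000 -1.0000 -1.0000]
Step 3: x=[4.2500 6.2500 8.5000] v=[0.5000 1.5000 -2.0000]
Step 4: x=[4.0000 7.1250 7.8750] v=[-0.5000 1.7500 -1.2500]
Step 5: x=[3.8125 6.8125 8.3750] v=[-0.3750 -0.6250 1.0000]
Step 6: x=[3.6250 5.7813 9.5938] v=[-0.3750 -2.0625 2.4375]
Step 7: x=[3.0157 5.5782 10.4063] v=[-1.2187 -0.4063 1.6250]

Answer: 3.0157 5.5782 10.4063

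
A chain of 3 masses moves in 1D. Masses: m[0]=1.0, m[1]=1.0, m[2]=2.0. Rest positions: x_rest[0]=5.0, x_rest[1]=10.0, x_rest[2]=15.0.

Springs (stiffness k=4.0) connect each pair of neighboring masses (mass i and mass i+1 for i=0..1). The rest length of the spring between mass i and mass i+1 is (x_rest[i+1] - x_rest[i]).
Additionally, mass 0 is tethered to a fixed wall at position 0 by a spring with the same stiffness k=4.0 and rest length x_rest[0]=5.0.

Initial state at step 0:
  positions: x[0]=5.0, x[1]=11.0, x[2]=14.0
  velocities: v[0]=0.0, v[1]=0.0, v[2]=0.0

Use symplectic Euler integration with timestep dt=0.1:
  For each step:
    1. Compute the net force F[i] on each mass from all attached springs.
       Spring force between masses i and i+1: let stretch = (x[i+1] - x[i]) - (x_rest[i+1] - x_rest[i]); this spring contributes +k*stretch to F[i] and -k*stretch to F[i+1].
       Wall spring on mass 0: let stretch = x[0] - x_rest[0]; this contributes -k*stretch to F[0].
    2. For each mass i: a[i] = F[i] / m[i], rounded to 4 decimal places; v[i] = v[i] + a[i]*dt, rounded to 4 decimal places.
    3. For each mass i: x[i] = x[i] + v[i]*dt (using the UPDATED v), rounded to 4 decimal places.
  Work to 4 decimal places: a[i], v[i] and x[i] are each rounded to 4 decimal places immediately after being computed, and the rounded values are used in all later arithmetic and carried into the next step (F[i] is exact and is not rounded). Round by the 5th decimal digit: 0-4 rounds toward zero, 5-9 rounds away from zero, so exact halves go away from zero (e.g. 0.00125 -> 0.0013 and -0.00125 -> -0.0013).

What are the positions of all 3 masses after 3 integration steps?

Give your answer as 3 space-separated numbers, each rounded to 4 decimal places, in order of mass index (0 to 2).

Answer: 5.2012 10.3425 14.2243

Derivation:
Step 0: x=[5.0000 11.0000 14.0000] v=[0.0000 0.0000 0.0000]
Step 1: x=[5.0400 10.8800 14.0400] v=[0.4000 -1.2000 0.4000]
Step 2: x=[5.1120 10.6528 14.1168] v=[0.7200 -2.2720 0.7680]
Step 3: x=[5.2012 10.3425 14.2243] v=[0.8915 -3.1027 1.0752]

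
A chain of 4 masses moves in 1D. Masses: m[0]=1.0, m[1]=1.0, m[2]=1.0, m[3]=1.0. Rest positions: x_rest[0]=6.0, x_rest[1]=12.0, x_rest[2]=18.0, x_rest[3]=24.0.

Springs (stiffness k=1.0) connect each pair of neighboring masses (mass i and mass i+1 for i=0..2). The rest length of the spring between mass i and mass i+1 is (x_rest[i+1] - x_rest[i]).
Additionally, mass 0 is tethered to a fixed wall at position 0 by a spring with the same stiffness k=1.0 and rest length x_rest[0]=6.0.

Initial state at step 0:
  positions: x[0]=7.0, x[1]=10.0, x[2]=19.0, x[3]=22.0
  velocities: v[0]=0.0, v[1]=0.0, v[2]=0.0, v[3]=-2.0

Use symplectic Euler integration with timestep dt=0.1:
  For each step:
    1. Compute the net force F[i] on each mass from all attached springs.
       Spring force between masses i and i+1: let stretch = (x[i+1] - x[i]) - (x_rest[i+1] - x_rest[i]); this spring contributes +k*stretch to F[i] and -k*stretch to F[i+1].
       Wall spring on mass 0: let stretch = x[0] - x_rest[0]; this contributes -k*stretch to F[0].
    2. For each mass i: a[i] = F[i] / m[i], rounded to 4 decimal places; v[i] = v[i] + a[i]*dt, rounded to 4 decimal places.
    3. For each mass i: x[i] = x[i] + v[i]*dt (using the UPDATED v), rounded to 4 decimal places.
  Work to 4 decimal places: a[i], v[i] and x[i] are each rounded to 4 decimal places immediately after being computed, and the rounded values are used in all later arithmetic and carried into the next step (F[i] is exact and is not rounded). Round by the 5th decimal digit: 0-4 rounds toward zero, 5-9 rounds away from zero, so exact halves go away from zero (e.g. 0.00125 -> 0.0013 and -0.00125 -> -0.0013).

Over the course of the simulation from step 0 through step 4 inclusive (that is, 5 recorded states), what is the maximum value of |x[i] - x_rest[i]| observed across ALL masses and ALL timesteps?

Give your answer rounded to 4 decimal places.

Step 0: x=[7.0000 10.0000 19.0000 22.0000] v=[0.0000 0.0000 0.0000 -2.0000]
Step 1: x=[6.9600 10.0600 18.9400 21.8300] v=[-0.4000 0.6000 -0.6000 -1.7000]
Step 2: x=[6.8814 10.1778 18.8201 21.6911] v=[-0.7860 1.1780 -1.1990 -1.3890]
Step 3: x=[6.7670 10.3491 18.6425 21.5835] v=[-1.1445 1.7126 -1.7761 -1.0761]
Step 4: x=[6.6207 10.5675 18.4114 21.5065] v=[-1.4630 2.1837 -2.3113 -0.7702]
Max displacement = 2.4935

Answer: 2.4935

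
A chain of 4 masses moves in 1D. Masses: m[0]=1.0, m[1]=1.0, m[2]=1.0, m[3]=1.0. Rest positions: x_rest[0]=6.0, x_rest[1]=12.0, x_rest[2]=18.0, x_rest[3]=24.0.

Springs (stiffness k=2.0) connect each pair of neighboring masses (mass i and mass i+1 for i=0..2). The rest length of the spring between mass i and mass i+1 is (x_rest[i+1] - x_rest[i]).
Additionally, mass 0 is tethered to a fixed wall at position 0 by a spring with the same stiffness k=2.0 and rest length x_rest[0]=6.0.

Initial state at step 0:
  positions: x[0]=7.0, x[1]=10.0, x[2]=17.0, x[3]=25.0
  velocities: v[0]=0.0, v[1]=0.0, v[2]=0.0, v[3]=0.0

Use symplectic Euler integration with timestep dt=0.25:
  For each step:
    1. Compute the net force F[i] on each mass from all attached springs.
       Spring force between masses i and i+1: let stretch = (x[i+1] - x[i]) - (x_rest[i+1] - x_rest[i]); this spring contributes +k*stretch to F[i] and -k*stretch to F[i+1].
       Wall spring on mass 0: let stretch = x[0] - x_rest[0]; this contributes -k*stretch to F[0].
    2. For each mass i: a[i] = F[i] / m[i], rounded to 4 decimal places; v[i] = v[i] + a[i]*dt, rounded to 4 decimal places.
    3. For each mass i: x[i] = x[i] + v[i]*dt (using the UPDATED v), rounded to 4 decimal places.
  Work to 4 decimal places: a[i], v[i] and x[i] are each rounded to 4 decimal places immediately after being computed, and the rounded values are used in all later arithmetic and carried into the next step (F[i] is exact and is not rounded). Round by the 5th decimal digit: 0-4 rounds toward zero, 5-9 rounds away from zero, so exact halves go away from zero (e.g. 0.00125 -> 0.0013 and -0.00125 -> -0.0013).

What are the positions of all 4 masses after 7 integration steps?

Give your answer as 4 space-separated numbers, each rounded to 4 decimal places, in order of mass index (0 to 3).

Answer: 5.8651 12.5079 18.7296 22.5667

Derivation:
Step 0: x=[7.0000 10.0000 17.0000 25.0000] v=[0.0000 0.0000 0.0000 0.0000]
Step 1: x=[6.5000 10.5000 17.1250 24.7500] v=[-2.0000 2.0000 0.5000 -1.0000]
Step 2: x=[5.6875 11.3281 17.3750 24.2969] v=[-3.2500 3.3125 1.0000 -1.8125]
Step 3: x=[4.8691 12.2070 17.7344 23.7285] v=[-3.2735 3.5157 1.4375 -2.2735]
Step 4: x=[4.3593 12.8596 18.1521 23.1609] v=[-2.0391 2.6105 1.6709 -2.2706]
Step 5: x=[4.3672 13.1113 18.5344 22.7172] v=[0.0314 1.0066 1.5291 -1.7750]
Step 6: x=[4.9222 12.9478 18.7617 22.5006] v=[2.2199 -0.6539 0.9090 -0.8664]
Step 7: x=[5.8651 12.5079 18.7296 22.5667] v=[3.7716 -1.7598 -0.1285 0.2642]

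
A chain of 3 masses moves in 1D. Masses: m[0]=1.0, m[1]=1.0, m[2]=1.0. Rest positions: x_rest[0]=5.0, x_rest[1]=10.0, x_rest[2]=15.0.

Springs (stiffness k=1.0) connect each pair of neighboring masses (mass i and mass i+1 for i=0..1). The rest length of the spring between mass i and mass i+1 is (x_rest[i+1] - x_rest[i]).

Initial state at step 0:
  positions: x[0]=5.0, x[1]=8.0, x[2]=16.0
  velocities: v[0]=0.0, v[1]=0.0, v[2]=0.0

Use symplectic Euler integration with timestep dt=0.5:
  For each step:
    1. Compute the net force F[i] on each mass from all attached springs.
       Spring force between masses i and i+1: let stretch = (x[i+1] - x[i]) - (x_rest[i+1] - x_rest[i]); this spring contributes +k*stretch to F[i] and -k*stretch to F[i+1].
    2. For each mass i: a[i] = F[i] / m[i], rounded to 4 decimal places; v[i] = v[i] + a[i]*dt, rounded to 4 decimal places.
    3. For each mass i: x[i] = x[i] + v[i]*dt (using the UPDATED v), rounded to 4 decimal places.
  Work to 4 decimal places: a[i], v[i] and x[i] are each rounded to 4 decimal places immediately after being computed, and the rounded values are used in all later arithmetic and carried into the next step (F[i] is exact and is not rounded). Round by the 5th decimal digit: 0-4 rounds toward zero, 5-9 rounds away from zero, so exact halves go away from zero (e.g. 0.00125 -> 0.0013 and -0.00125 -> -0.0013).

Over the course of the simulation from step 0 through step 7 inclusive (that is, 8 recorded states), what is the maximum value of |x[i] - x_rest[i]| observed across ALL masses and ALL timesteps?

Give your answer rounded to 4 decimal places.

Answer: 2.0105

Derivation:
Step 0: x=[5.0000 8.0000 16.0000] v=[0.0000 0.0000 0.0000]
Step 1: x=[4.5000 9.2500 15.2500] v=[-1.0000 2.5000 -1.5000]
Step 2: x=[3.9375 10.8125 14.2500] v=[-1.1250 3.1250 -2.0000]
Step 3: x=[3.8438 11.5157 13.6406] v=[-0.1875 1.4063 -1.2188]
Step 4: x=[4.4181 10.8321 13.7500] v=[1.1485 -1.3672 0.2188]
Step 5: x=[5.3459 9.2745 14.3800] v=[1.8555 -3.1153 1.2599]
Step 6: x=[6.0058 8.0111 14.9836] v=[1.3198 -2.5269 1.2072]
Step 7: x=[5.9170 7.9895 15.0941] v=[-0.1776 -0.0433 0.2210]
Max displacement = 2.0105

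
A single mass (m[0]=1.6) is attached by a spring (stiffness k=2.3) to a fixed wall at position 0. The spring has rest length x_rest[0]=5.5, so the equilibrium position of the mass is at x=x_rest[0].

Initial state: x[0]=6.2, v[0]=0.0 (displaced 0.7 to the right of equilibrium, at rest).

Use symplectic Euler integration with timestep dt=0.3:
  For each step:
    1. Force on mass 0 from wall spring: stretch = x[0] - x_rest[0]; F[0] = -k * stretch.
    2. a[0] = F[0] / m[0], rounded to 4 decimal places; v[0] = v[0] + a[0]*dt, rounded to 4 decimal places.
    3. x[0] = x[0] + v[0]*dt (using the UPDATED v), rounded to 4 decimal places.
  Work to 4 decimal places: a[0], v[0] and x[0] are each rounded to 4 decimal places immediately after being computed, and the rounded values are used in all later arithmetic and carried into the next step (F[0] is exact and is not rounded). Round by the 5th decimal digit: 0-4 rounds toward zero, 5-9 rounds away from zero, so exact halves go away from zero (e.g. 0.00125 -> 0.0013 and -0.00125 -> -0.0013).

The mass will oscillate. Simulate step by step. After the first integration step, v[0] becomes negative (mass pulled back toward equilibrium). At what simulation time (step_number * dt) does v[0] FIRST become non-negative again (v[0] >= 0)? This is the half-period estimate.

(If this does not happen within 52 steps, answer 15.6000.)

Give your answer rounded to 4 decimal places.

Answer: 2.7000

Derivation:
Step 0: x=[6.2000] v=[0.0000]
Step 1: x=[6.1094] v=[-0.3019]
Step 2: x=[5.9400] v=[-0.5647]
Step 3: x=[5.7137] v=[-0.7545]
Step 4: x=[5.4597] v=[-0.8467]
Step 5: x=[5.2109] v=[-0.8293]
Step 6: x=[4.9995] v=[-0.7046]
Step 7: x=[4.8529] v=[-0.4888]
Step 8: x=[4.7900] v=[-0.2097]
Step 9: x=[4.8190] v=[0.0965]
First v>=0 after going negative at step 9, time=2.7000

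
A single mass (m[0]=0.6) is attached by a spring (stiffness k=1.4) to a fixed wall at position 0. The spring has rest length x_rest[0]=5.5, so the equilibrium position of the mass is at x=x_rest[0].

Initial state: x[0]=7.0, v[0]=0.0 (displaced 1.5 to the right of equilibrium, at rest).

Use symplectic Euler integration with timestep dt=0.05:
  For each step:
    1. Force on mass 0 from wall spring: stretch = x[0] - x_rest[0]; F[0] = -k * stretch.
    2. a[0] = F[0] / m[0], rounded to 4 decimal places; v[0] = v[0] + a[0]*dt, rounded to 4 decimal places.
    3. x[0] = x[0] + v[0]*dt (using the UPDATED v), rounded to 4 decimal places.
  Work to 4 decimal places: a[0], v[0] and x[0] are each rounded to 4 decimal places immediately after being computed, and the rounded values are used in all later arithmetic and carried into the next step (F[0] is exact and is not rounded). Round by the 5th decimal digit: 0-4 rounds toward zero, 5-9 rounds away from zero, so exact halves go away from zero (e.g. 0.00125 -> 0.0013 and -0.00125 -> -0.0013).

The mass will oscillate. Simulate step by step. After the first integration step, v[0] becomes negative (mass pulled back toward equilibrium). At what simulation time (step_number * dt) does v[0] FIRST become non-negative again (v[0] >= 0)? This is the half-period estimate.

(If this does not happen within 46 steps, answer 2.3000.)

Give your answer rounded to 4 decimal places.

Answer: 2.1000

Derivation:
Step 0: x=[7.0000] v=[0.0000]
Step 1: x=[6.9913] v=[-0.1750]
Step 2: x=[6.9739] v=[-0.3490]
Step 3: x=[6.9479] v=[-0.5210]
Step 4: x=[6.9134] v=[-0.6899]
Step 5: x=[6.8707] v=[-0.8548]
Step 6: x=[6.8200] v=[-1.0147]
Step 7: x=[6.7616] v=[-1.1687]
Step 8: x=[6.6958] v=[-1.3159]
Step 9: x=[6.6230] v=[-1.4554]
Step 10: x=[6.5437] v=[-1.5864]
Step 11: x=[6.4583] v=[-1.7082]
Step 12: x=[6.3673] v=[-1.8200]
Step 13: x=[6.2712] v=[-1.9212]
Step 14: x=[6.1706] v=[-2.0112]
Step 15: x=[6.0661] v=[-2.0894]
Step 16: x=[5.9583] v=[-2.1554]
Step 17: x=[5.8479] v=[-2.2089]
Step 18: x=[5.7354] v=[-2.2495]
Step 19: x=[5.6216] v=[-2.2770]
Step 20: x=[5.5070] v=[-2.2912]
Step 21: x=[5.3924] v=[-2.2920]
Step 22: x=[5.2784] v=[-2.2794]
Step 23: x=[5.1657] v=[-2.2535]
Step 24: x=[5.0550] v=[-2.2145]
Step 25: x=[4.9469] v=[-2.1626]
Step 26: x=[4.8420] v=[-2.0981]
Step 27: x=[4.7409] v=[-2.0213]
Step 28: x=[4.6443] v=[-1.9327]
Step 29: x=[4.5527] v=[-1.8329]
Step 30: x=[4.4666] v=[-1.7224]
Step 31: x=[4.3865] v=[-1.6018]
Step 32: x=[4.3129] v=[-1.4719]
Step 33: x=[4.2462] v=[-1.3334]
Step 34: x=[4.1868] v=[-1.1871]
Step 35: x=[4.1351] v=[-1.0339]
Step 36: x=[4.0914] v=[-0.8747]
Step 37: x=[4.0559] v=[-0.7104]
Step 38: x=[4.0288] v=[-0.5419]
Step 39: x=[4.0103] v=[-0.3703]
Step 40: x=[4.0005] v=[-0.1965]
Step 41: x=[3.9994] v=[-0.0216]
Step 42: x=[4.0071] v=[0.1535]
First v>=0 after going negative at step 42, time=2.1000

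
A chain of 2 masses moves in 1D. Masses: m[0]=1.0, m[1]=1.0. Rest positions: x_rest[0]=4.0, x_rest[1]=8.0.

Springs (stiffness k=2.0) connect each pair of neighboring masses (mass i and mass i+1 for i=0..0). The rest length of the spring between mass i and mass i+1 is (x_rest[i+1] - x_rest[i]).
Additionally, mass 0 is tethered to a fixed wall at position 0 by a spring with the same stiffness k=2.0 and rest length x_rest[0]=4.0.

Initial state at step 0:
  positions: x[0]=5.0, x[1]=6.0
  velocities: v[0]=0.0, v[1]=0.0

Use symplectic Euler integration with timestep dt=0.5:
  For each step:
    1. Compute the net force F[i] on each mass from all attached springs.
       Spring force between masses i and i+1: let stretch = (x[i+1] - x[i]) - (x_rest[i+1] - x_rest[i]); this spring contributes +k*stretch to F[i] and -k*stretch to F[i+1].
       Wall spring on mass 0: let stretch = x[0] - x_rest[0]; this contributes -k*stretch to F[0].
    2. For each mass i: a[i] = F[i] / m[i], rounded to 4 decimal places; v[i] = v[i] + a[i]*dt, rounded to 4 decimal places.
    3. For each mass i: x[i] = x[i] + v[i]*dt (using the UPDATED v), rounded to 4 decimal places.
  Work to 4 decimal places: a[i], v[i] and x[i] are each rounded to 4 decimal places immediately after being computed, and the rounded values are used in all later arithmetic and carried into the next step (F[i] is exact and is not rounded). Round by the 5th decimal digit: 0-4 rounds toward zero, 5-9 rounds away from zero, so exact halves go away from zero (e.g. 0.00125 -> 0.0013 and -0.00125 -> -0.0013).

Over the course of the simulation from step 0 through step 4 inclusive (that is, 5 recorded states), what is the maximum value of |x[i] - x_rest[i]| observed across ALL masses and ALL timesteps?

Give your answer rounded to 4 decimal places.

Answer: 2.2500

Derivation:
Step 0: x=[5.0000 6.0000] v=[0.0000 0.0000]
Step 1: x=[3.0000 7.5000] v=[-4.0000 3.0000]
Step 2: x=[1.7500 8.7500] v=[-2.5000 2.5000]
Step 3: x=[3.1250 8.5000] v=[2.7500 -0.5000]
Step 4: x=[5.6250 7.5625] v=[5.0000 -1.8750]
Max displacement = 2.2500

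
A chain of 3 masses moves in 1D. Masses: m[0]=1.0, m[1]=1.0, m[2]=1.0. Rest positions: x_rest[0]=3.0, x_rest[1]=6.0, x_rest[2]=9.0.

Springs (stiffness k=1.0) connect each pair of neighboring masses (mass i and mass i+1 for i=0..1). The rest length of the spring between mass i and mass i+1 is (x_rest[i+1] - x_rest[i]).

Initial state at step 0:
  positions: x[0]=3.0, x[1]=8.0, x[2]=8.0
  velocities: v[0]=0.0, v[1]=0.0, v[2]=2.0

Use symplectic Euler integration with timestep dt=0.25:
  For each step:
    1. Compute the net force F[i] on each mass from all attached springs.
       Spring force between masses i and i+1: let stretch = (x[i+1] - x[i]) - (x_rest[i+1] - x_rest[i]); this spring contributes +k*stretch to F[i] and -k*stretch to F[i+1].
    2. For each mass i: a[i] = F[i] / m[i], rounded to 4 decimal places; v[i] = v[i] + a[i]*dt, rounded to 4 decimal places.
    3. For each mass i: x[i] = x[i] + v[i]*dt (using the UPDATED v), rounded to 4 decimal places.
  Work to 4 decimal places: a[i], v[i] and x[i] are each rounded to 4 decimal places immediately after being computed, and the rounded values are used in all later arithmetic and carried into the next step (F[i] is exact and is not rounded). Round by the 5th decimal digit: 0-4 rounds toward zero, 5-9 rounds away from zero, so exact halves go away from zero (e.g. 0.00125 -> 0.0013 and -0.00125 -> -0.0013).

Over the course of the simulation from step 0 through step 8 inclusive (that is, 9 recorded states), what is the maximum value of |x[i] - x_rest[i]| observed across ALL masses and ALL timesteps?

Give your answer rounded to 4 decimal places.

Answer: 3.5076

Derivation:
Step 0: x=[3.0000 8.0000 8.0000] v=[0.0000 0.0000 2.0000]
Step 1: x=[3.1250 7.6875 8.6875] v=[0.5000 -1.2500 2.7500]
Step 2: x=[3.3477 7.1524 9.5000] v=[0.8906 -2.1406 3.2500]
Step 3: x=[3.6207 6.5262 10.3533] v=[1.0918 -2.5049 3.4131]
Step 4: x=[3.8878 5.9576 11.1549] v=[1.0682 -2.2745 3.2063]
Step 5: x=[4.0967 5.5845 11.8192] v=[0.8357 -1.4926 2.6570]
Step 6: x=[4.2111 5.5080 12.2813] v=[0.4577 -0.3059 1.8483]
Step 7: x=[4.2191 5.7738 12.5076] v=[0.0319 1.0632 0.9050]
Step 8: x=[4.1368 6.3633 12.5005] v=[-0.3294 2.3580 -0.0285]
Max displacement = 3.5076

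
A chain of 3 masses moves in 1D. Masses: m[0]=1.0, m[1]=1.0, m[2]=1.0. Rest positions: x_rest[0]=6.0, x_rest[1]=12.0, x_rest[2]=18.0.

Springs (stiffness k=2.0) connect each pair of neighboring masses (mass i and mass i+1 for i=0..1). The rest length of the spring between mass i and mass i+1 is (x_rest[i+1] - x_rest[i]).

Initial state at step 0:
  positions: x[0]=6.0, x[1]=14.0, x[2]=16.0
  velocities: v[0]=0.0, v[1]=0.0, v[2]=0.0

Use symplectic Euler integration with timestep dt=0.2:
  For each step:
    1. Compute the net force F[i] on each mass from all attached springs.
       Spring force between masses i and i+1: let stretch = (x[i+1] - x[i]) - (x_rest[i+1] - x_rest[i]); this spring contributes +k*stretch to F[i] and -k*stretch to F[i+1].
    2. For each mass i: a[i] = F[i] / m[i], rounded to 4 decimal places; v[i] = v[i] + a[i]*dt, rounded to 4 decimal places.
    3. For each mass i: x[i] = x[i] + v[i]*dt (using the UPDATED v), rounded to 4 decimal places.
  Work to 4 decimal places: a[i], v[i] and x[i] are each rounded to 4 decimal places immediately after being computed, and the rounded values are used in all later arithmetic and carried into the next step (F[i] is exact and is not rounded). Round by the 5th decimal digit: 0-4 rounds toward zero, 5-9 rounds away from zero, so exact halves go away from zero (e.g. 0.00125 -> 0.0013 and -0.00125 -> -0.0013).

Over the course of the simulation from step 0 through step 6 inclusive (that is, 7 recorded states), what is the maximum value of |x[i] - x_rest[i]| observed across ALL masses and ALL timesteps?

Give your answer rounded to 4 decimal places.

Step 0: x=[6.0000 14.0000 16.0000] v=[0.0000 0.0000 0.0000]
Step 1: x=[6.1600 13.5200 16.3200] v=[0.8000 -2.4000 1.6000]
Step 2: x=[6.4288 12.6752 16.8960] v=[1.3440 -4.2240 2.8800]
Step 3: x=[6.7173 11.6684 17.6143] v=[1.4426 -5.0342 3.5917]
Step 4: x=[6.9219 10.7411 18.3370] v=[1.0230 -4.6363 3.6133]
Step 5: x=[6.9520 10.1160 18.9320] v=[0.1507 -3.1256 2.9749]
Step 6: x=[6.7553 9.9430 19.3017] v=[-0.9837 -0.8648 1.8485]
Max displacement = 2.0570

Answer: 2.0570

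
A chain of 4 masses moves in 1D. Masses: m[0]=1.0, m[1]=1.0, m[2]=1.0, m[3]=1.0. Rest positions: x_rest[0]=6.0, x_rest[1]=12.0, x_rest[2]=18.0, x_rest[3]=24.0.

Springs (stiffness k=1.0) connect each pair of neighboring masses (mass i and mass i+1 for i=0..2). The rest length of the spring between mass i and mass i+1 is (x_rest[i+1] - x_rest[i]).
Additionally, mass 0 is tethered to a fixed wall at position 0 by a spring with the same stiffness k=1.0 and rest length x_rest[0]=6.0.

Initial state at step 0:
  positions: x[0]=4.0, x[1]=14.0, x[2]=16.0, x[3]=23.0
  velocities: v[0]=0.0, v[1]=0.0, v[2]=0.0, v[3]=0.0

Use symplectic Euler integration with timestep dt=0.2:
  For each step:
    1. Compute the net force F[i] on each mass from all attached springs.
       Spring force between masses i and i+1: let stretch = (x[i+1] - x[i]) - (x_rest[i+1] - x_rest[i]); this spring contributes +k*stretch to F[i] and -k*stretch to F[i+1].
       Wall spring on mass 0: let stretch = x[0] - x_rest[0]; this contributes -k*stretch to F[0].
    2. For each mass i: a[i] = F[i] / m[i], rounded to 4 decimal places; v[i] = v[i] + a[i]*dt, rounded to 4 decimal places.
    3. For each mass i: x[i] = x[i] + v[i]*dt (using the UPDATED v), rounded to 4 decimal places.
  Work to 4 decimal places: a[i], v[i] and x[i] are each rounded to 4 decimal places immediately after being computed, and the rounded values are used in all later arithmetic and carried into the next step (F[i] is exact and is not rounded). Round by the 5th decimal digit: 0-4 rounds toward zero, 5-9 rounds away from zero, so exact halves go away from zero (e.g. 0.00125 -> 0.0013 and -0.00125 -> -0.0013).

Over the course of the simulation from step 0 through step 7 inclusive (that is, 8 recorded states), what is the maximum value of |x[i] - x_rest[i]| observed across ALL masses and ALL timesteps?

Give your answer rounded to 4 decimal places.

Answer: 2.6374

Derivation:
Step 0: x=[4.0000 14.0000 16.0000 23.0000] v=[0.0000 0.0000 0.0000 0.0000]
Step 1: x=[4.2400 13.6800 16.2000 22.9600] v=[1.2000 -1.6000 1.0000 -0.2000]
Step 2: x=[4.6880 13.0832 16.5696 22.8896] v=[2.2400 -2.9840 1.8480 -0.3520]
Step 3: x=[5.2843 12.2900 17.0525 22.8064] v=[2.9814 -3.9658 2.4147 -0.4160]
Step 4: x=[5.9494 11.4071 17.5751 22.7330] v=[3.3257 -4.4144 2.6130 -0.3668]
Step 5: x=[6.5949 10.5526 18.0573 22.6933] v=[3.2274 -4.2723 2.4110 -0.1984]
Step 6: x=[7.1349 9.8400 18.4248 22.7082] v=[2.7000 -3.5629 1.8373 0.0744]
Step 7: x=[7.4977 9.3626 18.6202 22.7917] v=[1.8140 -2.3870 0.9770 0.4177]
Max displacement = 2.6374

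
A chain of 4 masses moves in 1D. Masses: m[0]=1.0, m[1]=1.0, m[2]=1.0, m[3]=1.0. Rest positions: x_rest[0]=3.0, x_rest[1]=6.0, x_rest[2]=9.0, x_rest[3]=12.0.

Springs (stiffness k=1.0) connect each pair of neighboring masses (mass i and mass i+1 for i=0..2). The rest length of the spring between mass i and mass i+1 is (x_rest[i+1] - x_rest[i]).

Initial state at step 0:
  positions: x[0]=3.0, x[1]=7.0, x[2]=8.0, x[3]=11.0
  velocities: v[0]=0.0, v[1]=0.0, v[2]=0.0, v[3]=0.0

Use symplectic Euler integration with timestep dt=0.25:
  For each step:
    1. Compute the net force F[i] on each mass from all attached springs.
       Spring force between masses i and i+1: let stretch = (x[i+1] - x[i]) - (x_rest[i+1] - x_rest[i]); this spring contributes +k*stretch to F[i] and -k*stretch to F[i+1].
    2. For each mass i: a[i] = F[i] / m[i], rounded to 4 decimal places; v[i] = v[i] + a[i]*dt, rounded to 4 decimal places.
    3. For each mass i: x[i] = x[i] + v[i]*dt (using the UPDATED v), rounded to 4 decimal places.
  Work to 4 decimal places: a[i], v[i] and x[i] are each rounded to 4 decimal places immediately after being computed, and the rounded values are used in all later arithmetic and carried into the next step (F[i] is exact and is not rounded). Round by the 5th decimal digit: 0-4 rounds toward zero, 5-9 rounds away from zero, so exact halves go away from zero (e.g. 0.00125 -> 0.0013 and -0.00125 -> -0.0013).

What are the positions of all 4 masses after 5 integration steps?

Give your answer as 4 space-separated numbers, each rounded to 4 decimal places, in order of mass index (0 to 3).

Step 0: x=[3.0000 7.0000 8.0000 11.0000] v=[0.0000 0.0000 0.0000 0.0000]
Step 1: x=[3.0625 6.8125 8.1250 11.0000] v=[0.2500 -0.7500 0.5000 0.0000]
Step 2: x=[3.1719 6.4727 8.3477 11.0078] v=[0.4375 -1.3594 0.8906 0.0313]
Step 3: x=[3.3001 6.0437 8.6194 11.0369] v=[0.5127 -1.7159 1.0869 0.1163]
Step 4: x=[3.4123 5.6042 8.8813 11.1024] v=[0.4486 -1.7579 1.0474 0.2619]
Step 5: x=[3.4740 5.2326 9.0772 11.2166] v=[0.2466 -1.4866 0.7834 0.4566]

Answer: 3.4740 5.2326 9.0772 11.2166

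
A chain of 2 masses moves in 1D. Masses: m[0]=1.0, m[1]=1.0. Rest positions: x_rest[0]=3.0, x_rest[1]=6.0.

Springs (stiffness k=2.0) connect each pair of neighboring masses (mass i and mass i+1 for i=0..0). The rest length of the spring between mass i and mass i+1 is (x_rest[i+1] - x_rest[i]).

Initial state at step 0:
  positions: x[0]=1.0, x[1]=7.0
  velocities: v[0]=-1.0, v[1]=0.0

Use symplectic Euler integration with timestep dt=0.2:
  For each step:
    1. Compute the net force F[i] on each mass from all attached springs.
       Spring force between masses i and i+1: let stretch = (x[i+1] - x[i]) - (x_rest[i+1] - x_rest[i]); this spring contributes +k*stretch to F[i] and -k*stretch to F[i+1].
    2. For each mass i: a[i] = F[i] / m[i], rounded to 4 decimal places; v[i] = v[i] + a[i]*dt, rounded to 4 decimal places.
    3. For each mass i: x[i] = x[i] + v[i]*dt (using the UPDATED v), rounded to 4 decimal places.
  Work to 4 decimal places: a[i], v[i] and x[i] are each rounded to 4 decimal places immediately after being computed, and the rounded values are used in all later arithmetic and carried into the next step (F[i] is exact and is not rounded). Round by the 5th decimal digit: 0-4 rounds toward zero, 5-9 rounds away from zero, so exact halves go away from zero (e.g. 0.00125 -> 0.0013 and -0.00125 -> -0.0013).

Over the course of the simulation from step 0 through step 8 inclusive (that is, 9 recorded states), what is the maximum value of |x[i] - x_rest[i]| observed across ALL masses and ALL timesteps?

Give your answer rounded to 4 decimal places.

Step 0: x=[1.0000 7.0000] v=[-1.0000 0.0000]
Step 1: x=[1.0400 6.7600] v=[0.2000 -1.2000]
Step 2: x=[1.2976 6.3024] v=[1.2880 -2.2880]
Step 3: x=[1.7156 5.6844] v=[2.0899 -3.0899]
Step 4: x=[2.2111 4.9889] v=[2.4774 -3.4774]
Step 5: x=[2.6888 4.3112] v=[2.3885 -3.3885]
Step 6: x=[3.0563 3.7437] v=[1.8375 -2.8375]
Step 7: x=[3.2388 3.3612] v=[0.9125 -1.9125]
Step 8: x=[3.1911 3.2089] v=[-0.2385 -0.7615]
Max displacement = 2.7911

Answer: 2.7911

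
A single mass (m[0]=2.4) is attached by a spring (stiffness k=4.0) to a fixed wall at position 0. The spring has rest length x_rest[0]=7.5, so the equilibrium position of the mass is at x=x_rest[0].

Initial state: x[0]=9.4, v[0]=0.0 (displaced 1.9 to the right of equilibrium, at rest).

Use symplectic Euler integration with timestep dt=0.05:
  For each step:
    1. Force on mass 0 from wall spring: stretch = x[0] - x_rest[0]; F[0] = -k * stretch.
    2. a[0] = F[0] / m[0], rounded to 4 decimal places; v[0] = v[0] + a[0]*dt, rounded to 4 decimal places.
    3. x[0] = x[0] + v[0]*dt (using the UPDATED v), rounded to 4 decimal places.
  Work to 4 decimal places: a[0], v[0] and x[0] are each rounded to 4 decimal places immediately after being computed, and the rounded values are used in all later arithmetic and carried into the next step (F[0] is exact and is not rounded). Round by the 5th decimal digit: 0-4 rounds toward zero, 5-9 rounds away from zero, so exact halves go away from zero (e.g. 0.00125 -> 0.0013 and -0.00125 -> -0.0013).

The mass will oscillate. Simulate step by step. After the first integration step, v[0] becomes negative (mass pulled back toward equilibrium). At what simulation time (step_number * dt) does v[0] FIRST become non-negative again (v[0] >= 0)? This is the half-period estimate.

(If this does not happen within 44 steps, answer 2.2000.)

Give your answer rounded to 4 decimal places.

Step 0: x=[9.4000] v=[0.0000]
Step 1: x=[9.3921] v=[-0.1583]
Step 2: x=[9.3763] v=[-0.3160]
Step 3: x=[9.3527] v=[-0.4724]
Step 4: x=[9.3214] v=[-0.6268]
Step 5: x=[9.2825] v=[-0.7786]
Step 6: x=[9.2361] v=[-0.9271]
Step 7: x=[9.1825] v=[-1.0718]
Step 8: x=[9.1219] v=[-1.2120]
Step 9: x=[9.0545] v=[-1.3472]
Step 10: x=[8.9807] v=[-1.4767]
Step 11: x=[8.9007] v=[-1.6001]
Step 12: x=[8.8149] v=[-1.7168]
Step 13: x=[8.7236] v=[-1.8264]
Step 14: x=[8.6272] v=[-1.9284]
Step 15: x=[8.5261] v=[-2.0223]
Step 16: x=[8.4207] v=[-2.1078]
Step 17: x=[8.3115] v=[-2.1845]
Step 18: x=[8.1989] v=[-2.2521]
Step 19: x=[8.0834] v=[-2.3103]
Step 20: x=[7.9655] v=[-2.3589]
Step 21: x=[7.8456] v=[-2.3977]
Step 22: x=[7.7243] v=[-2.4265]
Step 23: x=[7.6020] v=[-2.4452]
Step 24: x=[7.4793] v=[-2.4537]
Step 25: x=[7.3567] v=[-2.4520]
Step 26: x=[7.2347] v=[-2.4401]
Step 27: x=[7.1138] v=[-2.4180]
Step 28: x=[6.9945] v=[-2.3858]
Step 29: x=[6.8773] v=[-2.3437]
Step 30: x=[6.7627] v=[-2.2918]
Step 31: x=[6.6512] v=[-2.2304]
Step 32: x=[6.5432] v=[-2.1597]
Step 33: x=[6.4392] v=[-2.0800]
Step 34: x=[6.3396] v=[-1.9916]
Step 35: x=[6.2449] v=[-1.8949]
Step 36: x=[6.1554] v=[-1.7903]
Step 37: x=[6.0715] v=[-1.6783]
Step 38: x=[5.9935] v=[-1.5593]
Step 39: x=[5.9218] v=[-1.4338]
Step 40: x=[5.8567] v=[-1.3023]
Step 41: x=[5.7984] v=[-1.1654]
Step 42: x=[5.7472] v=[-1.0236]
Step 43: x=[5.7033] v=[-0.8775]
Step 44: x=[5.6669] v=[-0.7278]
v[0] did not become non-negative within 44 steps; using fallback time=2.2000

Answer: 2.2000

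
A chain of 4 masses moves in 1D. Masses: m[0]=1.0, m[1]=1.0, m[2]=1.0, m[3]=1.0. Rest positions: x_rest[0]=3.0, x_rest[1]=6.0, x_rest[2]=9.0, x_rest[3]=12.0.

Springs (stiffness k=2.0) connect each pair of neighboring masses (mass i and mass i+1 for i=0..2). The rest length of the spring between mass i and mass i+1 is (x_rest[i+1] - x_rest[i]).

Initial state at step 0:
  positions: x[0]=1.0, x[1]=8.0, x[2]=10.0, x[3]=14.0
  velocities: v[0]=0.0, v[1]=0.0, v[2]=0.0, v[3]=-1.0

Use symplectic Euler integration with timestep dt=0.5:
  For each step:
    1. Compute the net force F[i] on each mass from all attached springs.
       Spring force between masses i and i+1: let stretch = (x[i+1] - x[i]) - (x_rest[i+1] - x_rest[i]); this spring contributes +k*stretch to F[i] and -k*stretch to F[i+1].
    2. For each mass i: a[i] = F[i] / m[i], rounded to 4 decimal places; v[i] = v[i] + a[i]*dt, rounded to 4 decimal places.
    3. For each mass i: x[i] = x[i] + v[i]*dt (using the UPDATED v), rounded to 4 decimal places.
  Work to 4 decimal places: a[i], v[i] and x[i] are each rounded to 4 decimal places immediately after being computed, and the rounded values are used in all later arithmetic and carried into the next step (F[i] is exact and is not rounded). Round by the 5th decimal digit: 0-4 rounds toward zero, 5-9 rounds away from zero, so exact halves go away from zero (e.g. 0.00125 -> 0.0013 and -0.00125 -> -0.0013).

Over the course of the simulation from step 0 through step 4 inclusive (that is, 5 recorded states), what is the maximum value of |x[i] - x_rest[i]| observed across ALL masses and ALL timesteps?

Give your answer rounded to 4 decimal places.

Answer: 2.3125

Derivation:
Step 0: x=[1.0000 8.0000 10.0000 14.0000] v=[0.0000 0.0000 0.0000 -1.0000]
Step 1: x=[3.0000 5.5000 11.0000 13.0000] v=[4.0000 -5.0000 2.0000 -2.0000]
Step 2: x=[4.7500 4.5000 10.2500 12.5000] v=[3.5000 -2.0000 -1.5000 -1.0000]
Step 3: x=[4.8750 6.5000 7.7500 12.3750] v=[0.2500 4.0000 -5.0000 -0.2500]
Step 4: x=[4.3125 8.3125 6.9375 11.4375] v=[-1.1250 3.6250 -1.6250 -1.8750]
Max displacement = 2.3125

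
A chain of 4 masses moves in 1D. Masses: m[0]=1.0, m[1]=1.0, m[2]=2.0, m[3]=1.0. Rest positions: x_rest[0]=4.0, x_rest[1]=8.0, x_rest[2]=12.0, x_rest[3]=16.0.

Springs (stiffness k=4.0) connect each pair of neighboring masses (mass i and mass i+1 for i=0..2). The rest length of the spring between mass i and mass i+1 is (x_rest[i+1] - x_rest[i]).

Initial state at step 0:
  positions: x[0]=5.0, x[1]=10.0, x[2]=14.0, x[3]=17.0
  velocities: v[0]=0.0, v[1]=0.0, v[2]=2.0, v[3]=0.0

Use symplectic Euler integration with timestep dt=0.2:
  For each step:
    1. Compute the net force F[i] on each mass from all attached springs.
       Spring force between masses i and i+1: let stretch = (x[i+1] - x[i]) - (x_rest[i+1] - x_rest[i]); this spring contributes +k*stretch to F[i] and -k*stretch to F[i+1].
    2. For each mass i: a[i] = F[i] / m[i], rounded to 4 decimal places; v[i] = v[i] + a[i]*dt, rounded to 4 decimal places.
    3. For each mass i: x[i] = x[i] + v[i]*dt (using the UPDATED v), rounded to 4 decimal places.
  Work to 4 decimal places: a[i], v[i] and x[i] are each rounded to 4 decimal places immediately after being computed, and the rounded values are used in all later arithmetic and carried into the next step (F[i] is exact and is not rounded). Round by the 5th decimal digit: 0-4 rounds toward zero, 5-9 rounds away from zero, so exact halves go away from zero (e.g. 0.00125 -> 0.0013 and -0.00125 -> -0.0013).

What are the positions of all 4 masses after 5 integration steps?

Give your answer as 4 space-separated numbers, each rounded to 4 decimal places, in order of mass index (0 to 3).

Step 0: x=[5.0000 10.0000 14.0000 17.0000] v=[0.0000 0.0000 2.0000 0.0000]
Step 1: x=[5.1600 9.8400 14.3200 17.1600] v=[0.8000 -0.8000 1.6000 0.8000]
Step 2: x=[5.4288 9.6480 14.5088 17.5056] v=[1.3440 -0.9600 0.9440 1.7280]
Step 3: x=[5.7327 9.5587 14.5485 18.0117] v=[1.5194 -0.4467 0.1984 2.5306]
Step 4: x=[6.0087 9.6556 14.4661 18.6037] v=[1.3802 0.4843 -0.4122 2.9600]
Step 5: x=[6.2282 9.9386 14.3298 19.1737] v=[1.0977 1.4152 -0.6814 2.8499]

Answer: 6.2282 9.9386 14.3298 19.1737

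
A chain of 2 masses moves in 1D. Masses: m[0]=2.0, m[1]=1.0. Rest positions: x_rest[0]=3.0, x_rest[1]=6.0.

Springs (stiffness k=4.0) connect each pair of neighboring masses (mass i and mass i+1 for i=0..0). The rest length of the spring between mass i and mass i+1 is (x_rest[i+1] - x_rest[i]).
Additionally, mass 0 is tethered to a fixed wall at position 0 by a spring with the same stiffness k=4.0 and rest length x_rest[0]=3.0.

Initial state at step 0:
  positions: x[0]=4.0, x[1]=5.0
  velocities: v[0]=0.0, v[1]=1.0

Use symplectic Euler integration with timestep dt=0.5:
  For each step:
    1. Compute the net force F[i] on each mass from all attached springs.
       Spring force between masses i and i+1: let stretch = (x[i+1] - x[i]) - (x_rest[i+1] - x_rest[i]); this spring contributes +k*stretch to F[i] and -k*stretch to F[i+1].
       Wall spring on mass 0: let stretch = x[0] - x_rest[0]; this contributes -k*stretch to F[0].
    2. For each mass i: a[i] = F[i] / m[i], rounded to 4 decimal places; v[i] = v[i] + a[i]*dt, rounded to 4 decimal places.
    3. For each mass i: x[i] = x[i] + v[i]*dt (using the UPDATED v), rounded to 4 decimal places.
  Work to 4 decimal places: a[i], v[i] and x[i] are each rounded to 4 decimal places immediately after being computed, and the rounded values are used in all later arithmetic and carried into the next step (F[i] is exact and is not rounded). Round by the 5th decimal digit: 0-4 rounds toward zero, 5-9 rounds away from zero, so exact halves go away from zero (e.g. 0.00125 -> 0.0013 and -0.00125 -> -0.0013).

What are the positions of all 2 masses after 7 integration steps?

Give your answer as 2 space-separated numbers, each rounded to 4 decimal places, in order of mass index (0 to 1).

Answer: 2.4375 5.9375

Derivation:
Step 0: x=[4.0000 5.0000] v=[0.0000 1.0000]
Step 1: x=[2.5000 7.5000] v=[-3.0000 5.0000]
Step 2: x=[2.2500 8.0000] v=[-0.5000 1.0000]
Step 3: x=[3.7500 5.7500] v=[3.0000 -4.5000]
Step 4: x=[4.3750 4.5000] v=[1.2500 -2.5000]
Step 5: x=[2.8750 6.1250] v=[-3.0000 3.2500]
Step 6: x=[1.5625 7.5000] v=[-2.6250 2.7500]
Step 7: x=[2.4375 5.9375] v=[1.7500 -3.1250]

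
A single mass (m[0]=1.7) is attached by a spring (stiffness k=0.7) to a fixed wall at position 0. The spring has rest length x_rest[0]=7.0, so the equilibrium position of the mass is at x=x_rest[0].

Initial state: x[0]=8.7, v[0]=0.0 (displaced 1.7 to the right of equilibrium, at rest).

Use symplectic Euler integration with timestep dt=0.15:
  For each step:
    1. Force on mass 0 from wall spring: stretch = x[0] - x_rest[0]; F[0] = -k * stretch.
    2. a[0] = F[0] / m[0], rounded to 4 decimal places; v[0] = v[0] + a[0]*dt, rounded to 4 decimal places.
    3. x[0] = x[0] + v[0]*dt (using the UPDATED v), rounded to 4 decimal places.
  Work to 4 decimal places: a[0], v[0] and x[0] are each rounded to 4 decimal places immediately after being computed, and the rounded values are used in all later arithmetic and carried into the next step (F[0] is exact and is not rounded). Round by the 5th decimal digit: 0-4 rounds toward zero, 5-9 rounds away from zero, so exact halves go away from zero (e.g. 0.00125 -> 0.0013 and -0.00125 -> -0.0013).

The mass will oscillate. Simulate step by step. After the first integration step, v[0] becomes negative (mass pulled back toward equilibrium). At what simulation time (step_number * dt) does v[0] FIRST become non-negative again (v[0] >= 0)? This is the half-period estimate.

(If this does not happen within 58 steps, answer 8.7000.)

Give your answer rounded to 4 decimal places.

Step 0: x=[8.7000] v=[0.0000]
Step 1: x=[8.6843] v=[-0.1050]
Step 2: x=[8.6530] v=[-0.2090]
Step 3: x=[8.6063] v=[-0.3111]
Step 4: x=[8.5448] v=[-0.4103]
Step 5: x=[8.4689] v=[-0.5057]
Step 6: x=[8.3794] v=[-0.5964]
Step 7: x=[8.2772] v=[-0.6816]
Step 8: x=[8.1631] v=[-0.7605]
Step 9: x=[8.0383] v=[-0.8323]
Step 10: x=[7.9038] v=[-0.8964]
Step 11: x=[7.7610] v=[-0.9522]
Step 12: x=[7.6111] v=[-0.9992]
Step 13: x=[7.4556] v=[-1.0369]
Step 14: x=[7.2959] v=[-1.0650]
Step 15: x=[7.1334] v=[-1.0833]
Step 16: x=[6.9697] v=[-1.0915]
Step 17: x=[6.8063] v=[-1.0896]
Step 18: x=[6.6447] v=[-1.0776]
Step 19: x=[6.4863] v=[-1.0557]
Step 20: x=[6.3327] v=[-1.0240]
Step 21: x=[6.1853] v=[-0.9828]
Step 22: x=[6.0454] v=[-0.9325]
Step 23: x=[5.9144] v=[-0.8735]
Step 24: x=[5.7934] v=[-0.8065]
Step 25: x=[5.6836] v=[-0.7320]
Step 26: x=[5.5860] v=[-0.6507]
Step 27: x=[5.5015] v=[-0.5634]
Step 28: x=[5.4309] v=[-0.4709]
Step 29: x=[5.3748] v=[-0.3740]
Step 30: x=[5.3338] v=[-0.2736]
Step 31: x=[5.3082] v=[-0.1707]
Step 32: x=[5.2983] v=[-0.0662]
Step 33: x=[5.3041] v=[0.0389]
First v>=0 after going negative at step 33, time=4.9500

Answer: 4.9500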